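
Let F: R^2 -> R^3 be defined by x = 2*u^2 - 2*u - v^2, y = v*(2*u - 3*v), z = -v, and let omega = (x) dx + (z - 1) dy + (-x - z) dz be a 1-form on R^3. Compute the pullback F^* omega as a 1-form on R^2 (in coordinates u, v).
F^* omega = (8*u^3 - 12*u^2 - 4*u*v^2 + 4*u - 2*v) du + (-4*u^2*v + 2*u^2 + 2*u*v - 4*u + 2*v^3 + 5*v^2 + 5*v) dv

Using F^*(f dg) = (f ∘ F) d(g ∘ F), substitute each coordinate x_i by F_i(u, v) in f_i, and replace dx_i by d F_i = (∂F_i/∂u) du + (∂F_i/∂v) dv.
  For the x component: f_1(F) = 2*u^2 - 2*u - v^2; d F_1 = (4*u - 2) du + (-2*v) dv
  For the y component: f_2(F) = -v - 1; d F_2 = (2*v) du + (2*u - 6*v) dv
  For the z component: f_3(F) = -2*u^2 + 2*u + v^2 + v; d F_3 = (0) du + (-1) dv
Combining and collecting du, dv coefficients:
  coeff of du: 8*u^3 - 12*u^2 - 4*u*v^2 + 4*u - 2*v
  coeff of dv: -4*u^2*v + 2*u^2 + 2*u*v - 4*u + 2*v^3 + 5*v^2 + 5*v
F^* omega = (8*u^3 - 12*u^2 - 4*u*v^2 + 4*u - 2*v) du + (-4*u^2*v + 2*u^2 + 2*u*v - 4*u + 2*v^3 + 5*v^2 + 5*v) dv.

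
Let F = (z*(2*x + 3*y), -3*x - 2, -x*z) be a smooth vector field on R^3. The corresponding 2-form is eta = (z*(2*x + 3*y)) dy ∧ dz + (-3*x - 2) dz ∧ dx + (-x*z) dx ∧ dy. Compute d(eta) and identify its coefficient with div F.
d(eta) = (-x + 2*z) dx ∧ dy ∧ dz; div F = -x + 2*z

For a 2-form in R^3 of the form above, applying d gives a 3-form with coefficient ∂P/∂x + ∂Q/∂y + ∂R/∂z:
  ∂P/∂x = 2*z
  ∂Q/∂y = 0
  ∂R/∂z = -x
Sum = -x + 2*z, which is exactly div F.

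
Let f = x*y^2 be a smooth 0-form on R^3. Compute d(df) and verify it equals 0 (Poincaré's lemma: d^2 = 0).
d(df) = 0

Step 1: df = sum_i (∂f/∂x_i) dx_i = (y^2) dx + (2*x*y) dy + (0) dz.
Step 2: Apply d again. Using the 1-form formula, the coefficient of dx ∧ dy in d(df) is ∂^2 f/∂x ∂y - ∂^2 f/∂y ∂x = (2*y) - (2*y) = 0 (equality of mixed partials for smooth f).
Similarly for dx ∧ dz and dy ∧ dz — all coefficients vanish. So d(df) = 0.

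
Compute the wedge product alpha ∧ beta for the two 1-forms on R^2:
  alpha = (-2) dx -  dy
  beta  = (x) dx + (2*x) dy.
alpha ∧ beta = (-3*x) dx ∧ dy

Distribute the wedge, using dx_i ∧ dx_j = -dx_j ∧ dx_i and dx_i ∧ dx_i = 0. For each pair (i, j) with i < j, the coefficient of dx_i ∧ dx_j in alpha ∧ beta is (alpha_i * beta_j - alpha_j * beta_i). Collecting: alpha ∧ beta = (-3*x) dx ∧ dy.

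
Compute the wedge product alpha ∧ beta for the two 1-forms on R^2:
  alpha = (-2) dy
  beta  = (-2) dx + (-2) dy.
alpha ∧ beta = (-4) dx ∧ dy

Distribute the wedge, using dx_i ∧ dx_j = -dx_j ∧ dx_i and dx_i ∧ dx_i = 0. For each pair (i, j) with i < j, the coefficient of dx_i ∧ dx_j in alpha ∧ beta is (alpha_i * beta_j - alpha_j * beta_i). Collecting: alpha ∧ beta = (-4) dx ∧ dy.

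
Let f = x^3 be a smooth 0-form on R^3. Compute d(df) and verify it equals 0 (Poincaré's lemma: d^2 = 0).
d(df) = 0

Step 1: df = sum_i (∂f/∂x_i) dx_i = (3*x^2) dx + (0) dy + (0) dz.
Step 2: Apply d again. Using the 1-form formula, the coefficient of dx ∧ dy in d(df) is ∂^2 f/∂x ∂y - ∂^2 f/∂y ∂x = (0) - (0) = 0 (equality of mixed partials for smooth f).
Similarly for dx ∧ dz and dy ∧ dz — all coefficients vanish. So d(df) = 0.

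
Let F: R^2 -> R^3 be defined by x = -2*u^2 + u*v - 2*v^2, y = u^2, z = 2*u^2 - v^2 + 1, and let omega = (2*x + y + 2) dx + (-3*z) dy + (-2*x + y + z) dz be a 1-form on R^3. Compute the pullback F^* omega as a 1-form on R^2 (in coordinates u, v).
F^* omega = (28*u^3 - 19*u^2*v + 36*u*v^2 - 10*u - 4*v^3 + 2*v) du + (-3*u^3 - 8*u*v^2 + 2*u + 10*v^3 - 10*v) dv

Using F^*(f dg) = (f ∘ F) d(g ∘ F), substitute each coordinate x_i by F_i(u, v) in f_i, and replace dx_i by d F_i = (∂F_i/∂u) du + (∂F_i/∂v) dv.
  For the x component: f_1(F) = -3*u^2 + 2*u*v - 4*v^2 + 2; d F_1 = (-4*u + v) du + (u - 4*v) dv
  For the y component: f_2(F) = -6*u^2 + 3*v^2 - 3; d F_2 = (2*u) du + (0) dv
  For the z component: f_3(F) = 7*u^2 - 2*u*v + 3*v^2 + 1; d F_3 = (4*u) du + (-2*v) dv
Combining and collecting du, dv coefficients:
  coeff of du: 28*u^3 - 19*u^2*v + 36*u*v^2 - 10*u - 4*v^3 + 2*v
  coeff of dv: -3*u^3 - 8*u*v^2 + 2*u + 10*v^3 - 10*v
F^* omega = (28*u^3 - 19*u^2*v + 36*u*v^2 - 10*u - 4*v^3 + 2*v) du + (-3*u^3 - 8*u*v^2 + 2*u + 10*v^3 - 10*v) dv.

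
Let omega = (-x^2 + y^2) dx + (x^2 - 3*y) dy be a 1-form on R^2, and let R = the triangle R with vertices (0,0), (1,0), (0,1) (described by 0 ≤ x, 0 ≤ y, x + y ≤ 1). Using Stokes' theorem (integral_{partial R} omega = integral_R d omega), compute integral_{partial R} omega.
integral_(partial R) omega = 0

Stokes: integral_partial_R omega = integral_R d omega with d omega = (∂Q/∂x - ∂P/∂y) dx ∧ dy.
  ∂Q/∂x = 2*x
  ∂P/∂y = 2*y
  integrand = ∂Q/∂x - ∂P/∂y = 2*x - 2*y.
Integrating over R: integral_0^1 integral_0^{1-x} (2*x - 2*y) dy dx = 0.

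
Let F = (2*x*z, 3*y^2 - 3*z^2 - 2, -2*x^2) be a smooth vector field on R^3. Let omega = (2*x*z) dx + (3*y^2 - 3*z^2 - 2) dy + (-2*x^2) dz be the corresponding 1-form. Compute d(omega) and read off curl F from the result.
d(omega) = (6*z) dy ∧ dz + (6*x) dz ∧ dx + (0) dx ∧ dy; curl F = (6*z, 6*x, 0)

d omega = sum_{i<j} (∂f_j/∂x_i - ∂f_i/∂x_j) dx_i ∧ dx_j. Under the identification (dy ∧ dz, dz ∧ dx, dx ∧ dy) ↔ (e_x, e_y, e_z), the coefficients are exactly the components of curl F. Compute:
  ∂R/∂y - ∂Q/∂z = (0) - (-6*z) = 6*z
  ∂P/∂z - ∂R/∂x = (2*x) - (-4*x) = 6*x
  ∂Q/∂x - ∂P/∂y = (0) - (0) = 0.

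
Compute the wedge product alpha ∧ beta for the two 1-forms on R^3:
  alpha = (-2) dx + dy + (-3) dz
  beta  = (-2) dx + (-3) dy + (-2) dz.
alpha ∧ beta = (8) dx ∧ dy + (-2) dx ∧ dz + (-11) dy ∧ dz

Distribute the wedge, using dx_i ∧ dx_j = -dx_j ∧ dx_i and dx_i ∧ dx_i = 0. For each pair (i, j) with i < j, the coefficient of dx_i ∧ dx_j in alpha ∧ beta is (alpha_i * beta_j - alpha_j * beta_i). Collecting: alpha ∧ beta = (8) dx ∧ dy + (-2) dx ∧ dz + (-11) dy ∧ dz.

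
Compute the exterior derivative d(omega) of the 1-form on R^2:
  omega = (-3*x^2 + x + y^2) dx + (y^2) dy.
d(omega) = (-2*y) dx ∧ dy

For a 1-form omega = sum_i f_i dx_i, the exterior derivative is
  d(omega) = sum_{i < j} (∂f_j/∂x_i - ∂f_i/∂x_j) dx_i ∧ dx_j.
  coefficient of dx ∧ dy: ∂f_2/∂x - ∂f_1/∂y = ∂(y^2)/∂x - ∂(-3*x^2 + x + y^2)/∂y = -2*y
Assembling: d(omega) = (-2*y) dx ∧ dy.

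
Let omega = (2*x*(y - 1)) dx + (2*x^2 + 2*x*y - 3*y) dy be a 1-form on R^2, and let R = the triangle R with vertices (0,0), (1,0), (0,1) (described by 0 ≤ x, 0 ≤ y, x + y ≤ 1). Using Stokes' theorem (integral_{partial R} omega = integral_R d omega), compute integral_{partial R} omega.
integral_(partial R) omega = 2/3

Stokes: integral_partial_R omega = integral_R d omega with d omega = (∂Q/∂x - ∂P/∂y) dx ∧ dy.
  ∂Q/∂x = 4*x + 2*y
  ∂P/∂y = 2*x
  integrand = ∂Q/∂x - ∂P/∂y = 2*x + 2*y.
Integrating over R: integral_0^1 integral_0^{1-x} (2*x + 2*y) dy dx = 2/3.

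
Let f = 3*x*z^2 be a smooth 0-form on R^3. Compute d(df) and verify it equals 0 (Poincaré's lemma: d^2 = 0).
d(df) = 0

Step 1: df = sum_i (∂f/∂x_i) dx_i = (3*z^2) dx + (0) dy + (6*x*z) dz.
Step 2: Apply d again. Using the 1-form formula, the coefficient of dx ∧ dy in d(df) is ∂^2 f/∂x ∂y - ∂^2 f/∂y ∂x = (0) - (0) = 0 (equality of mixed partials for smooth f).
Similarly for dx ∧ dz and dy ∧ dz — all coefficients vanish. So d(df) = 0.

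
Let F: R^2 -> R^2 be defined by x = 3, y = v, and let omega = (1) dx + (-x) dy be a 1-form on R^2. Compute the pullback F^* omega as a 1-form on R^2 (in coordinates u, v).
F^* omega = (-3) dv

Using F^*(f dg) = (f ∘ F) d(g ∘ F), substitute each coordinate x_i by F_i(u, v) in f_i, and replace dx_i by d F_i = (∂F_i/∂u) du + (∂F_i/∂v) dv.
  For the x component: f_1(F) = 1; d F_1 = (0) du + (0) dv
  For the y component: f_2(F) = -3; d F_2 = (0) du + (1) dv
Combining and collecting du, dv coefficients:
  coeff of du: 0
  coeff of dv: -3
F^* omega = (-3) dv.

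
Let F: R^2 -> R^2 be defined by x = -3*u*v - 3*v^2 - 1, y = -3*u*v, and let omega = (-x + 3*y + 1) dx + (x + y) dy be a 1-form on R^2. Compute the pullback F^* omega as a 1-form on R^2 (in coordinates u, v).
F^* omega = (3*v*(12*u*v - 1)) du + (36*u^2*v + 36*u*v^2 - 3*u - 18*v^3 - 12*v) dv

Using F^*(f dg) = (f ∘ F) d(g ∘ F), substitute each coordinate x_i by F_i(u, v) in f_i, and replace dx_i by d F_i = (∂F_i/∂u) du + (∂F_i/∂v) dv.
  For the x component: f_1(F) = -6*u*v + 3*v^2 + 2; d F_1 = (-3*v) du + (-3*u - 6*v) dv
  For the y component: f_2(F) = -6*u*v - 3*v^2 - 1; d F_2 = (-3*v) du + (-3*u) dv
Combining and collecting du, dv coefficients:
  coeff of du: 3*v*(12*u*v - 1)
  coeff of dv: 36*u^2*v + 36*u*v^2 - 3*u - 18*v^3 - 12*v
F^* omega = (3*v*(12*u*v - 1)) du + (36*u^2*v + 36*u*v^2 - 3*u - 18*v^3 - 12*v) dv.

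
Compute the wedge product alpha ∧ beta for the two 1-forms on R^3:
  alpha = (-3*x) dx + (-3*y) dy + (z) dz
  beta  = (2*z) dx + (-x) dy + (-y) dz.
alpha ∧ beta = (3*x^2 + 6*y*z) dx ∧ dy + (3*x*y - 2*z^2) dx ∧ dz + (x*z + 3*y^2) dy ∧ dz

Distribute the wedge, using dx_i ∧ dx_j = -dx_j ∧ dx_i and dx_i ∧ dx_i = 0. For each pair (i, j) with i < j, the coefficient of dx_i ∧ dx_j in alpha ∧ beta is (alpha_i * beta_j - alpha_j * beta_i). Collecting: alpha ∧ beta = (3*x^2 + 6*y*z) dx ∧ dy + (3*x*y - 2*z^2) dx ∧ dz + (x*z + 3*y^2) dy ∧ dz.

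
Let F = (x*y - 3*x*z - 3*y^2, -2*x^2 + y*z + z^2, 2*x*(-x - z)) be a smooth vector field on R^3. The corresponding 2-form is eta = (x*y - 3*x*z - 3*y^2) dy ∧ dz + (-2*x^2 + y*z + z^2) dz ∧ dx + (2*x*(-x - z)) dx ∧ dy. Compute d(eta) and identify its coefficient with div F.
d(eta) = (-2*x + y - 2*z) dx ∧ dy ∧ dz; div F = -2*x + y - 2*z

For a 2-form in R^3 of the form above, applying d gives a 3-form with coefficient ∂P/∂x + ∂Q/∂y + ∂R/∂z:
  ∂P/∂x = y - 3*z
  ∂Q/∂y = z
  ∂R/∂z = -2*x
Sum = -2*x + y - 2*z, which is exactly div F.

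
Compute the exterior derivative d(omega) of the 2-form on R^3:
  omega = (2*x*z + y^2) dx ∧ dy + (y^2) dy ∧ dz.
d(omega) = (2*x) dx ∧ dy ∧ dz

For a 2-form omega = sum_{i<j} g_{ij} dx_i ∧ dx_j, the exterior derivative is
  d(omega) = sum_{i<j} d(g_{ij}) ∧ dx_i ∧ dx_j = sum_{i<j, k} (∂g_{ij}/∂x_k) dx_k ∧ dx_i ∧ dx_j.
Expand each term, using dx_k ∧ dx_i ∧ dx_j = sgn(permutation) dx_{(a)} ∧ dx_{(b)} ∧ dx_{(c)} with (a < b < c) sorted:
  d(2*x*z + y^2) includes (∂/∂z)(2*x*z + y^2) dz = (2*x) dz, which multiplied by dx ∧ dy gives (2*x) dx ∧ dy ∧ dz
Collecting like 3-forms: d(omega) = (2*x) dx ∧ dy ∧ dz.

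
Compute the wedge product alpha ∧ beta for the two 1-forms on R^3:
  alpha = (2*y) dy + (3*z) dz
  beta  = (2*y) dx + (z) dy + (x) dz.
alpha ∧ beta = (-4*y^2) dx ∧ dy + (2*x*y - 3*z^2) dy ∧ dz + (-6*y*z) dx ∧ dz

Distribute the wedge, using dx_i ∧ dx_j = -dx_j ∧ dx_i and dx_i ∧ dx_i = 0. For each pair (i, j) with i < j, the coefficient of dx_i ∧ dx_j in alpha ∧ beta is (alpha_i * beta_j - alpha_j * beta_i). Collecting: alpha ∧ beta = (-4*y^2) dx ∧ dy + (2*x*y - 3*z^2) dy ∧ dz + (-6*y*z) dx ∧ dz.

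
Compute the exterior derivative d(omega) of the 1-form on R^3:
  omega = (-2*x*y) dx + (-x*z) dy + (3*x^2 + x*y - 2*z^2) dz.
d(omega) = (2*x - z) dx ∧ dy + (6*x + y) dx ∧ dz + (2*x) dy ∧ dz

For a 1-form omega = sum_i f_i dx_i, the exterior derivative is
  d(omega) = sum_{i < j} (∂f_j/∂x_i - ∂f_i/∂x_j) dx_i ∧ dx_j.
  coefficient of dx ∧ dy: ∂f_2/∂x - ∂f_1/∂y = ∂(-x*z)/∂x - ∂(-2*x*y)/∂y = 2*x - z
  coefficient of dx ∧ dz: ∂f_3/∂x - ∂f_1/∂z = ∂(3*x^2 + x*y - 2*z^2)/∂x - ∂(-2*x*y)/∂z = 6*x + y
  coefficient of dy ∧ dz: ∂f_3/∂y - ∂f_2/∂z = ∂(3*x^2 + x*y - 2*z^2)/∂y - ∂(-x*z)/∂z = 2*x
Assembling: d(omega) = (2*x - z) dx ∧ dy + (6*x + y) dx ∧ dz + (2*x) dy ∧ dz.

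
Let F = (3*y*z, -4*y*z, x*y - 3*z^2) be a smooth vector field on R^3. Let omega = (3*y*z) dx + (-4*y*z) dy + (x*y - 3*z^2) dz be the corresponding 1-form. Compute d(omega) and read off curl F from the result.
d(omega) = (x + 4*y) dy ∧ dz + (2*y) dz ∧ dx + (-3*z) dx ∧ dy; curl F = (x + 4*y, 2*y, -3*z)

d omega = sum_{i<j} (∂f_j/∂x_i - ∂f_i/∂x_j) dx_i ∧ dx_j. Under the identification (dy ∧ dz, dz ∧ dx, dx ∧ dy) ↔ (e_x, e_y, e_z), the coefficients are exactly the components of curl F. Compute:
  ∂R/∂y - ∂Q/∂z = (x) - (-4*y) = x + 4*y
  ∂P/∂z - ∂R/∂x = (3*y) - (y) = 2*y
  ∂Q/∂x - ∂P/∂y = (0) - (3*z) = -3*z.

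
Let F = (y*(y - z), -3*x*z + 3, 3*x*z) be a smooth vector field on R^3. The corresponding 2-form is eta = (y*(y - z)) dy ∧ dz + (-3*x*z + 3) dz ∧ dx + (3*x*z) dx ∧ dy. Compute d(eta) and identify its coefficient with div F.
d(eta) = (3*x) dx ∧ dy ∧ dz; div F = 3*x

For a 2-form in R^3 of the form above, applying d gives a 3-form with coefficient ∂P/∂x + ∂Q/∂y + ∂R/∂z:
  ∂P/∂x = 0
  ∂Q/∂y = 0
  ∂R/∂z = 3*x
Sum = 3*x, which is exactly div F.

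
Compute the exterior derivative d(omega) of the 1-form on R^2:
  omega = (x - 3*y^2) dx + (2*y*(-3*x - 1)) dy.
d(omega) = 0

For a 1-form omega = sum_i f_i dx_i, the exterior derivative is
  d(omega) = sum_{i < j} (∂f_j/∂x_i - ∂f_i/∂x_j) dx_i ∧ dx_j.

Assembling: d(omega) = 0.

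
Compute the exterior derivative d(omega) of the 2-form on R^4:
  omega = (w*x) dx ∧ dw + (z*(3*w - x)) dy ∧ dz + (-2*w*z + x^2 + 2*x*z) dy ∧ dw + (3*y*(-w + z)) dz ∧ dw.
d(omega) = (-z) dx ∧ dy ∧ dz + (-w - 2*x + 6*z) dy ∧ dz ∧ dw + (2*x + 2*z) dx ∧ dy ∧ dw

For a 2-form omega = sum_{i<j} g_{ij} dx_i ∧ dx_j, the exterior derivative is
  d(omega) = sum_{i<j} d(g_{ij}) ∧ dx_i ∧ dx_j = sum_{i<j, k} (∂g_{ij}/∂x_k) dx_k ∧ dx_i ∧ dx_j.
Expand each term, using dx_k ∧ dx_i ∧ dx_j = sgn(permutation) dx_{(a)} ∧ dx_{(b)} ∧ dx_{(c)} with (a < b < c) sorted:
  d(z*(3*w - x)) includes (∂/∂x)(z*(3*w - x)) dx = (-z) dx, which multiplied by dy ∧ dz gives (-z) dx ∧ dy ∧ dz
  d(z*(3*w - x)) includes (∂/∂w)(z*(3*w - x)) dw = (3*z) dw, which multiplied by dy ∧ dz gives (3*z) dy ∧ dz ∧ dw
  d(-2*w*z + x^2 + 2*x*z) includes (∂/∂x)(-2*w*z + x^2 + 2*x*z) dx = (2*x + 2*z) dx, which multiplied by dy ∧ dw gives (2*x + 2*z) dx ∧ dy ∧ dw
  d(-2*w*z + x^2 + 2*x*z) includes (∂/∂z)(-2*w*z + x^2 + 2*x*z) dz = (-2*w + 2*x) dz, which multiplied by dy ∧ dw gives (2*w - 2*x) dy ∧ dz ∧ dw
  d(3*y*(-w + z)) includes (∂/∂y)(3*y*(-w + z)) dy = (-3*w + 3*z) dy, which multiplied by dz ∧ dw gives (-3*w + 3*z) dy ∧ dz ∧ dw
Collecting like 3-forms: d(omega) = (-z) dx ∧ dy ∧ dz + (-w - 2*x + 6*z) dy ∧ dz ∧ dw + (2*x + 2*z) dx ∧ dy ∧ dw.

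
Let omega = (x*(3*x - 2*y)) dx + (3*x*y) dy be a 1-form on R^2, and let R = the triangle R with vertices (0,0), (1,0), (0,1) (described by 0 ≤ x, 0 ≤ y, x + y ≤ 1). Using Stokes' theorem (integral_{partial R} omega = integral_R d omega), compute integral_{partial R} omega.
integral_(partial R) omega = 5/6

Stokes: integral_partial_R omega = integral_R d omega with d omega = (∂Q/∂x - ∂P/∂y) dx ∧ dy.
  ∂Q/∂x = 3*y
  ∂P/∂y = -2*x
  integrand = ∂Q/∂x - ∂P/∂y = 2*x + 3*y.
Integrating over R: integral_0^1 integral_0^{1-x} (2*x + 3*y) dy dx = 5/6.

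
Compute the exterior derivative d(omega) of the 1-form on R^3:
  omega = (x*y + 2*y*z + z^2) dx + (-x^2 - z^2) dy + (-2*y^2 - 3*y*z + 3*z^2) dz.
d(omega) = (-3*x - 2*z) dx ∧ dy + (-2*y - 2*z) dx ∧ dz + (-4*y - z) dy ∧ dz

For a 1-form omega = sum_i f_i dx_i, the exterior derivative is
  d(omega) = sum_{i < j} (∂f_j/∂x_i - ∂f_i/∂x_j) dx_i ∧ dx_j.
  coefficient of dx ∧ dy: ∂f_2/∂x - ∂f_1/∂y = ∂(-x^2 - z^2)/∂x - ∂(x*y + 2*y*z + z^2)/∂y = -3*x - 2*z
  coefficient of dx ∧ dz: ∂f_3/∂x - ∂f_1/∂z = ∂(-2*y^2 - 3*y*z + 3*z^2)/∂x - ∂(x*y + 2*y*z + z^2)/∂z = -2*y - 2*z
  coefficient of dy ∧ dz: ∂f_3/∂y - ∂f_2/∂z = ∂(-2*y^2 - 3*y*z + 3*z^2)/∂y - ∂(-x^2 - z^2)/∂z = -4*y - z
Assembling: d(omega) = (-3*x - 2*z) dx ∧ dy + (-2*y - 2*z) dx ∧ dz + (-4*y - z) dy ∧ dz.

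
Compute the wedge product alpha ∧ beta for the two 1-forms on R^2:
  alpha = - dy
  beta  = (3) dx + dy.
alpha ∧ beta = (3) dx ∧ dy

Distribute the wedge, using dx_i ∧ dx_j = -dx_j ∧ dx_i and dx_i ∧ dx_i = 0. For each pair (i, j) with i < j, the coefficient of dx_i ∧ dx_j in alpha ∧ beta is (alpha_i * beta_j - alpha_j * beta_i). Collecting: alpha ∧ beta = (3) dx ∧ dy.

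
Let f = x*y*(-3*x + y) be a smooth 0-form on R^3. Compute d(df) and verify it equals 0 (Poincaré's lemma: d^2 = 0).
d(df) = 0

Step 1: df = sum_i (∂f/∂x_i) dx_i = (y*(-6*x + y)) dx + (x*(-3*x + 2*y)) dy + (0) dz.
Step 2: Apply d again. Using the 1-form formula, the coefficient of dx ∧ dy in d(df) is ∂^2 f/∂x ∂y - ∂^2 f/∂y ∂x = (-6*x + 2*y) - (-6*x + 2*y) = 0 (equality of mixed partials for smooth f).
Similarly for dx ∧ dz and dy ∧ dz — all coefficients vanish. So d(df) = 0.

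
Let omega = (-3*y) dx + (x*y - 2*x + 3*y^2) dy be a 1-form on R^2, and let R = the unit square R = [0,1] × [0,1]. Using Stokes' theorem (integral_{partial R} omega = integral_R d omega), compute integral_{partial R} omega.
integral_(partial R) omega = 3/2

Stokes: integral_partial_R omega = integral_R d omega with d omega = (∂Q/∂x - ∂P/∂y) dx ∧ dy.
  ∂Q/∂x = y - 2
  ∂P/∂y = -3
  integrand = ∂Q/∂x - ∂P/∂y = y + 1.
Integrating over R: integral_0^1 integral_0^1 (y + 1) dx dy = 3/2.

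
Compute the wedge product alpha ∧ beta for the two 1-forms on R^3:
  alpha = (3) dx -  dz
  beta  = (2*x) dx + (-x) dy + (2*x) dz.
alpha ∧ beta = (-3*x) dx ∧ dy + (8*x) dx ∧ dz + (-x) dy ∧ dz

Distribute the wedge, using dx_i ∧ dx_j = -dx_j ∧ dx_i and dx_i ∧ dx_i = 0. For each pair (i, j) with i < j, the coefficient of dx_i ∧ dx_j in alpha ∧ beta is (alpha_i * beta_j - alpha_j * beta_i). Collecting: alpha ∧ beta = (-3*x) dx ∧ dy + (8*x) dx ∧ dz + (-x) dy ∧ dz.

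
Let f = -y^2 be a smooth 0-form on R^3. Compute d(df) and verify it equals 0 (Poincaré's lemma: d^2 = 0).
d(df) = 0

Step 1: df = sum_i (∂f/∂x_i) dx_i = (0) dx + (-2*y) dy + (0) dz.
Step 2: Apply d again. Using the 1-form formula, the coefficient of dx ∧ dy in d(df) is ∂^2 f/∂x ∂y - ∂^2 f/∂y ∂x = (0) - (0) = 0 (equality of mixed partials for smooth f).
Similarly for dx ∧ dz and dy ∧ dz — all coefficients vanish. So d(df) = 0.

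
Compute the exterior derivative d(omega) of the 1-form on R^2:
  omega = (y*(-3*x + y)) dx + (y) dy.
d(omega) = (3*x - 2*y) dx ∧ dy

For a 1-form omega = sum_i f_i dx_i, the exterior derivative is
  d(omega) = sum_{i < j} (∂f_j/∂x_i - ∂f_i/∂x_j) dx_i ∧ dx_j.
  coefficient of dx ∧ dy: ∂f_2/∂x - ∂f_1/∂y = ∂(y)/∂x - ∂(y*(-3*x + y))/∂y = 3*x - 2*y
Assembling: d(omega) = (3*x - 2*y) dx ∧ dy.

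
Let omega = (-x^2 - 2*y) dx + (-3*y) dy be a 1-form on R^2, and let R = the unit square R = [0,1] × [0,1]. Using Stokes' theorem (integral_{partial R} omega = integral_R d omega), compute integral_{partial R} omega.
integral_(partial R) omega = 2

Stokes: integral_partial_R omega = integral_R d omega with d omega = (∂Q/∂x - ∂P/∂y) dx ∧ dy.
  ∂Q/∂x = 0
  ∂P/∂y = -2
  integrand = ∂Q/∂x - ∂P/∂y = 2.
Integrating over R: integral_0^1 integral_0^1 (2) dx dy = 2.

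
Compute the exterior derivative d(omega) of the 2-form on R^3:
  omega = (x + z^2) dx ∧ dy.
d(omega) = (2*z) dx ∧ dy ∧ dz

For a 2-form omega = sum_{i<j} g_{ij} dx_i ∧ dx_j, the exterior derivative is
  d(omega) = sum_{i<j} d(g_{ij}) ∧ dx_i ∧ dx_j = sum_{i<j, k} (∂g_{ij}/∂x_k) dx_k ∧ dx_i ∧ dx_j.
Expand each term, using dx_k ∧ dx_i ∧ dx_j = sgn(permutation) dx_{(a)} ∧ dx_{(b)} ∧ dx_{(c)} with (a < b < c) sorted:
  d(x + z^2) includes (∂/∂z)(x + z^2) dz = (2*z) dz, which multiplied by dx ∧ dy gives (2*z) dx ∧ dy ∧ dz
Collecting like 3-forms: d(omega) = (2*z) dx ∧ dy ∧ dz.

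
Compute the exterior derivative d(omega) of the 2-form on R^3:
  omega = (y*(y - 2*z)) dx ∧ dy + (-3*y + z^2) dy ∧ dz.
d(omega) = (-2*y) dx ∧ dy ∧ dz

For a 2-form omega = sum_{i<j} g_{ij} dx_i ∧ dx_j, the exterior derivative is
  d(omega) = sum_{i<j} d(g_{ij}) ∧ dx_i ∧ dx_j = sum_{i<j, k} (∂g_{ij}/∂x_k) dx_k ∧ dx_i ∧ dx_j.
Expand each term, using dx_k ∧ dx_i ∧ dx_j = sgn(permutation) dx_{(a)} ∧ dx_{(b)} ∧ dx_{(c)} with (a < b < c) sorted:
  d(y*(y - 2*z)) includes (∂/∂z)(y*(y - 2*z)) dz = (-2*y) dz, which multiplied by dx ∧ dy gives (-2*y) dx ∧ dy ∧ dz
Collecting like 3-forms: d(omega) = (-2*y) dx ∧ dy ∧ dz.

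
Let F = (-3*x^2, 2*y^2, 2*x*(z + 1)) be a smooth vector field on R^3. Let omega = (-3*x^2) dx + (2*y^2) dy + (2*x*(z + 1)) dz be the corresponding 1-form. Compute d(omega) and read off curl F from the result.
d(omega) = (0) dy ∧ dz + (-2*z - 2) dz ∧ dx + (0) dx ∧ dy; curl F = (0, -2*z - 2, 0)

d omega = sum_{i<j} (∂f_j/∂x_i - ∂f_i/∂x_j) dx_i ∧ dx_j. Under the identification (dy ∧ dz, dz ∧ dx, dx ∧ dy) ↔ (e_x, e_y, e_z), the coefficients are exactly the components of curl F. Compute:
  ∂R/∂y - ∂Q/∂z = (0) - (0) = 0
  ∂P/∂z - ∂R/∂x = (0) - (2*z + 2) = -2*z - 2
  ∂Q/∂x - ∂P/∂y = (0) - (0) = 0.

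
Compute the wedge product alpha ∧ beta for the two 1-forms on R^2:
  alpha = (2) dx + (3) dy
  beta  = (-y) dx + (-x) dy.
alpha ∧ beta = (-2*x + 3*y) dx ∧ dy

Distribute the wedge, using dx_i ∧ dx_j = -dx_j ∧ dx_i and dx_i ∧ dx_i = 0. For each pair (i, j) with i < j, the coefficient of dx_i ∧ dx_j in alpha ∧ beta is (alpha_i * beta_j - alpha_j * beta_i). Collecting: alpha ∧ beta = (-2*x + 3*y) dx ∧ dy.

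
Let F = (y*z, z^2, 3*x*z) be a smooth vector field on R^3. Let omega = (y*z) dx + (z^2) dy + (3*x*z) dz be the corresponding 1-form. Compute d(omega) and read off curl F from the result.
d(omega) = (-2*z) dy ∧ dz + (y - 3*z) dz ∧ dx + (-z) dx ∧ dy; curl F = (-2*z, y - 3*z, -z)

d omega = sum_{i<j} (∂f_j/∂x_i - ∂f_i/∂x_j) dx_i ∧ dx_j. Under the identification (dy ∧ dz, dz ∧ dx, dx ∧ dy) ↔ (e_x, e_y, e_z), the coefficients are exactly the components of curl F. Compute:
  ∂R/∂y - ∂Q/∂z = (0) - (2*z) = -2*z
  ∂P/∂z - ∂R/∂x = (y) - (3*z) = y - 3*z
  ∂Q/∂x - ∂P/∂y = (0) - (z) = -z.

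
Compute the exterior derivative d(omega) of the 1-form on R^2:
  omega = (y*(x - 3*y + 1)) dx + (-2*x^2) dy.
d(omega) = (-5*x + 6*y - 1) dx ∧ dy

For a 1-form omega = sum_i f_i dx_i, the exterior derivative is
  d(omega) = sum_{i < j} (∂f_j/∂x_i - ∂f_i/∂x_j) dx_i ∧ dx_j.
  coefficient of dx ∧ dy: ∂f_2/∂x - ∂f_1/∂y = ∂(-2*x^2)/∂x - ∂(y*(x - 3*y + 1))/∂y = -5*x + 6*y - 1
Assembling: d(omega) = (-5*x + 6*y - 1) dx ∧ dy.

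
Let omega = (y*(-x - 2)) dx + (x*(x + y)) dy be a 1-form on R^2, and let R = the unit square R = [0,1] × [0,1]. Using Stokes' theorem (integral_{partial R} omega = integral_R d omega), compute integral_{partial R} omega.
integral_(partial R) omega = 4

Stokes: integral_partial_R omega = integral_R d omega with d omega = (∂Q/∂x - ∂P/∂y) dx ∧ dy.
  ∂Q/∂x = 2*x + y
  ∂P/∂y = -x - 2
  integrand = ∂Q/∂x - ∂P/∂y = 3*x + y + 2.
Integrating over R: integral_0^1 integral_0^1 (3*x + y + 2) dx dy = 4.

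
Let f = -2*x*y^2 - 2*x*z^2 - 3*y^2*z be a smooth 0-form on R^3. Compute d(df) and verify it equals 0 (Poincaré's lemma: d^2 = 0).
d(df) = 0

Step 1: df = sum_i (∂f/∂x_i) dx_i = (-2*y^2 - 2*z^2) dx + (2*y*(-2*x - 3*z)) dy + (-4*x*z - 3*y^2) dz.
Step 2: Apply d again. Using the 1-form formula, the coefficient of dx ∧ dy in d(df) is ∂^2 f/∂x ∂y - ∂^2 f/∂y ∂x = (-4*y) - (-4*y) = 0 (equality of mixed partials for smooth f).
Similarly for dx ∧ dz and dy ∧ dz — all coefficients vanish. So d(df) = 0.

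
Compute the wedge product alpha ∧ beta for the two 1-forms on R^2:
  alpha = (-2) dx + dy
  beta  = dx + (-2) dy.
alpha ∧ beta = (3) dx ∧ dy

Distribute the wedge, using dx_i ∧ dx_j = -dx_j ∧ dx_i and dx_i ∧ dx_i = 0. For each pair (i, j) with i < j, the coefficient of dx_i ∧ dx_j in alpha ∧ beta is (alpha_i * beta_j - alpha_j * beta_i). Collecting: alpha ∧ beta = (3) dx ∧ dy.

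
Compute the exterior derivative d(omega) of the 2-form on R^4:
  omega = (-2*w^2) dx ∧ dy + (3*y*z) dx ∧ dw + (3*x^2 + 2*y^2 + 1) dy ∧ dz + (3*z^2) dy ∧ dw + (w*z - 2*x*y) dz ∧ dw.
d(omega) = (-4*w - 3*z) dx ∧ dy ∧ dw + (-5*y) dx ∧ dz ∧ dw + (6*x) dx ∧ dy ∧ dz + (-2*x - 6*z) dy ∧ dz ∧ dw

For a 2-form omega = sum_{i<j} g_{ij} dx_i ∧ dx_j, the exterior derivative is
  d(omega) = sum_{i<j} d(g_{ij}) ∧ dx_i ∧ dx_j = sum_{i<j, k} (∂g_{ij}/∂x_k) dx_k ∧ dx_i ∧ dx_j.
Expand each term, using dx_k ∧ dx_i ∧ dx_j = sgn(permutation) dx_{(a)} ∧ dx_{(b)} ∧ dx_{(c)} with (a < b < c) sorted:
  d(-2*w^2) includes (∂/∂w)(-2*w^2) dw = (-4*w) dw, which multiplied by dx ∧ dy gives (-4*w) dx ∧ dy ∧ dw
  d(3*y*z) includes (∂/∂y)(3*y*z) dy = (3*z) dy, which multiplied by dx ∧ dw gives (-3*z) dx ∧ dy ∧ dw
  d(3*y*z) includes (∂/∂z)(3*y*z) dz = (3*y) dz, which multiplied by dx ∧ dw gives (-3*y) dx ∧ dz ∧ dw
  d(3*x^2 + 2*y^2 + 1) includes (∂/∂x)(3*x^2 + 2*y^2 + 1) dx = (6*x) dx, which multiplied by dy ∧ dz gives (6*x) dx ∧ dy ∧ dz
  d(3*z^2) includes (∂/∂z)(3*z^2) dz = (6*z) dz, which multiplied by dy ∧ dw gives (-6*z) dy ∧ dz ∧ dw
  d(w*z - 2*x*y) includes (∂/∂x)(w*z - 2*x*y) dx = (-2*y) dx, which multiplied by dz ∧ dw gives (-2*y) dx ∧ dz ∧ dw
  d(w*z - 2*x*y) includes (∂/∂y)(w*z - 2*x*y) dy = (-2*x) dy, which multiplied by dz ∧ dw gives (-2*x) dy ∧ dz ∧ dw
Collecting like 3-forms: d(omega) = (-4*w - 3*z) dx ∧ dy ∧ dw + (-5*y) dx ∧ dz ∧ dw + (6*x) dx ∧ dy ∧ dz + (-2*x - 6*z) dy ∧ dz ∧ dw.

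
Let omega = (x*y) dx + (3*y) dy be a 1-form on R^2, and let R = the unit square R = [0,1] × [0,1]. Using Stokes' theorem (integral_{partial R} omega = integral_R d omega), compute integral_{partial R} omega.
integral_(partial R) omega = -1/2

Stokes: integral_partial_R omega = integral_R d omega with d omega = (∂Q/∂x - ∂P/∂y) dx ∧ dy.
  ∂Q/∂x = 0
  ∂P/∂y = x
  integrand = ∂Q/∂x - ∂P/∂y = -x.
Integrating over R: integral_0^1 integral_0^1 (-x) dx dy = -1/2.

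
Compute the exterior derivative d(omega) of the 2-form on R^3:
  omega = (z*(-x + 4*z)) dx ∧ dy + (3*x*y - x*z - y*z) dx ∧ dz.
d(omega) = (-4*x + 9*z) dx ∧ dy ∧ dz

For a 2-form omega = sum_{i<j} g_{ij} dx_i ∧ dx_j, the exterior derivative is
  d(omega) = sum_{i<j} d(g_{ij}) ∧ dx_i ∧ dx_j = sum_{i<j, k} (∂g_{ij}/∂x_k) dx_k ∧ dx_i ∧ dx_j.
Expand each term, using dx_k ∧ dx_i ∧ dx_j = sgn(permutation) dx_{(a)} ∧ dx_{(b)} ∧ dx_{(c)} with (a < b < c) sorted:
  d(z*(-x + 4*z)) includes (∂/∂z)(z*(-x + 4*z)) dz = (-x + 8*z) dz, which multiplied by dx ∧ dy gives (-x + 8*z) dx ∧ dy ∧ dz
  d(3*x*y - x*z - y*z) includes (∂/∂y)(3*x*y - x*z - y*z) dy = (3*x - z) dy, which multiplied by dx ∧ dz gives (-3*x + z) dx ∧ dy ∧ dz
Collecting like 3-forms: d(omega) = (-4*x + 9*z) dx ∧ dy ∧ dz.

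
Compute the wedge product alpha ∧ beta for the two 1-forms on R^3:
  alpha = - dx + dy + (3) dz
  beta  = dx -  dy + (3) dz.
alpha ∧ beta = (-6) dx ∧ dz + (6) dy ∧ dz

Distribute the wedge, using dx_i ∧ dx_j = -dx_j ∧ dx_i and dx_i ∧ dx_i = 0. For each pair (i, j) with i < j, the coefficient of dx_i ∧ dx_j in alpha ∧ beta is (alpha_i * beta_j - alpha_j * beta_i). Collecting: alpha ∧ beta = (-6) dx ∧ dz + (6) dy ∧ dz.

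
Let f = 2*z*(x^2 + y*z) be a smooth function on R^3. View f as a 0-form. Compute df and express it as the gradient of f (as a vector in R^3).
df = (4*x*z) dx + (2*z^2) dy + (2*x^2 + 4*y*z) dz; grad f = (4*x*z, 2*z^2, 2*x^2 + 4*y*z)

For a 0-form f, d f = (∂f/∂x) dx + (∂f/∂y) dy + (∂f/∂z) dz. The components of the vector representation are exactly the entries of grad f in Cartesian coordinates:
  ∂f/∂x = 4*x*z
  ∂f/∂y = 2*z^2
  ∂f/∂z = 2*x^2 + 4*y*z.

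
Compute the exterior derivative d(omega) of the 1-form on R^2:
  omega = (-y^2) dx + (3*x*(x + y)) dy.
d(omega) = (6*x + 5*y) dx ∧ dy

For a 1-form omega = sum_i f_i dx_i, the exterior derivative is
  d(omega) = sum_{i < j} (∂f_j/∂x_i - ∂f_i/∂x_j) dx_i ∧ dx_j.
  coefficient of dx ∧ dy: ∂f_2/∂x - ∂f_1/∂y = ∂(3*x*(x + y))/∂x - ∂(-y^2)/∂y = 6*x + 5*y
Assembling: d(omega) = (6*x + 5*y) dx ∧ dy.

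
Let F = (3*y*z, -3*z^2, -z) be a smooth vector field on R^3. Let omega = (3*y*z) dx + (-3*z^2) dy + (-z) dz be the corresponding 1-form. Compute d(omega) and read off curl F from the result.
d(omega) = (6*z) dy ∧ dz + (3*y) dz ∧ dx + (-3*z) dx ∧ dy; curl F = (6*z, 3*y, -3*z)

d omega = sum_{i<j} (∂f_j/∂x_i - ∂f_i/∂x_j) dx_i ∧ dx_j. Under the identification (dy ∧ dz, dz ∧ dx, dx ∧ dy) ↔ (e_x, e_y, e_z), the coefficients are exactly the components of curl F. Compute:
  ∂R/∂y - ∂Q/∂z = (0) - (-6*z) = 6*z
  ∂P/∂z - ∂R/∂x = (3*y) - (0) = 3*y
  ∂Q/∂x - ∂P/∂y = (0) - (3*z) = -3*z.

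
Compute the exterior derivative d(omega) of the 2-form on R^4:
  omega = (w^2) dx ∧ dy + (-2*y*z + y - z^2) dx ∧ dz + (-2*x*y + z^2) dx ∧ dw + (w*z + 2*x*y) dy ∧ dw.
d(omega) = (2*w + 2*x + 2*y) dx ∧ dy ∧ dw + (2*z - 1) dx ∧ dy ∧ dz + (-2*z) dx ∧ dz ∧ dw + (-w) dy ∧ dz ∧ dw

For a 2-form omega = sum_{i<j} g_{ij} dx_i ∧ dx_j, the exterior derivative is
  d(omega) = sum_{i<j} d(g_{ij}) ∧ dx_i ∧ dx_j = sum_{i<j, k} (∂g_{ij}/∂x_k) dx_k ∧ dx_i ∧ dx_j.
Expand each term, using dx_k ∧ dx_i ∧ dx_j = sgn(permutation) dx_{(a)} ∧ dx_{(b)} ∧ dx_{(c)} with (a < b < c) sorted:
  d(w^2) includes (∂/∂w)(w^2) dw = (2*w) dw, which multiplied by dx ∧ dy gives (2*w) dx ∧ dy ∧ dw
  d(-2*y*z + y - z^2) includes (∂/∂y)(-2*y*z + y - z^2) dy = (1 - 2*z) dy, which multiplied by dx ∧ dz gives (2*z - 1) dx ∧ dy ∧ dz
  d(-2*x*y + z^2) includes (∂/∂y)(-2*x*y + z^2) dy = (-2*x) dy, which multiplied by dx ∧ dw gives (2*x) dx ∧ dy ∧ dw
  d(-2*x*y + z^2) includes (∂/∂z)(-2*x*y + z^2) dz = (2*z) dz, which multiplied by dx ∧ dw gives (-2*z) dx ∧ dz ∧ dw
  d(w*z + 2*x*y) includes (∂/∂x)(w*z + 2*x*y) dx = (2*y) dx, which multiplied by dy ∧ dw gives (2*y) dx ∧ dy ∧ dw
  d(w*z + 2*x*y) includes (∂/∂z)(w*z + 2*x*y) dz = (w) dz, which multiplied by dy ∧ dw gives (-w) dy ∧ dz ∧ dw
Collecting like 3-forms: d(omega) = (2*w + 2*x + 2*y) dx ∧ dy ∧ dw + (2*z - 1) dx ∧ dy ∧ dz + (-2*z) dx ∧ dz ∧ dw + (-w) dy ∧ dz ∧ dw.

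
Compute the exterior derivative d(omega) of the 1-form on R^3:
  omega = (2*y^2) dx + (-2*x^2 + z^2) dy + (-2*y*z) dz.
d(omega) = (-4*x - 4*y) dx ∧ dy + (-4*z) dy ∧ dz

For a 1-form omega = sum_i f_i dx_i, the exterior derivative is
  d(omega) = sum_{i < j} (∂f_j/∂x_i - ∂f_i/∂x_j) dx_i ∧ dx_j.
  coefficient of dx ∧ dy: ∂f_2/∂x - ∂f_1/∂y = ∂(-2*x^2 + z^2)/∂x - ∂(2*y^2)/∂y = -4*x - 4*y
  coefficient of dy ∧ dz: ∂f_3/∂y - ∂f_2/∂z = ∂(-2*y*z)/∂y - ∂(-2*x^2 + z^2)/∂z = -4*z
Assembling: d(omega) = (-4*x - 4*y) dx ∧ dy + (-4*z) dy ∧ dz.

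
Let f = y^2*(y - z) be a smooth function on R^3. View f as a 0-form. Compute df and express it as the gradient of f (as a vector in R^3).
df = (0) dx + (y*(3*y - 2*z)) dy + (-y^2) dz; grad f = (0, y*(3*y - 2*z), -y^2)

For a 0-form f, d f = (∂f/∂x) dx + (∂f/∂y) dy + (∂f/∂z) dz. The components of the vector representation are exactly the entries of grad f in Cartesian coordinates:
  ∂f/∂x = 0
  ∂f/∂y = y*(3*y - 2*z)
  ∂f/∂z = -y^2.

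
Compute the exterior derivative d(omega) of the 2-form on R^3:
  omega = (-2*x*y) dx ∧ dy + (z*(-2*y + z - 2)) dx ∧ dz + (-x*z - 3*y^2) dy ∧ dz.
d(omega) = (z) dx ∧ dy ∧ dz

For a 2-form omega = sum_{i<j} g_{ij} dx_i ∧ dx_j, the exterior derivative is
  d(omega) = sum_{i<j} d(g_{ij}) ∧ dx_i ∧ dx_j = sum_{i<j, k} (∂g_{ij}/∂x_k) dx_k ∧ dx_i ∧ dx_j.
Expand each term, using dx_k ∧ dx_i ∧ dx_j = sgn(permutation) dx_{(a)} ∧ dx_{(b)} ∧ dx_{(c)} with (a < b < c) sorted:
  d(z*(-2*y + z - 2)) includes (∂/∂y)(z*(-2*y + z - 2)) dy = (-2*z) dy, which multiplied by dx ∧ dz gives (2*z) dx ∧ dy ∧ dz
  d(-x*z - 3*y^2) includes (∂/∂x)(-x*z - 3*y^2) dx = (-z) dx, which multiplied by dy ∧ dz gives (-z) dx ∧ dy ∧ dz
Collecting like 3-forms: d(omega) = (z) dx ∧ dy ∧ dz.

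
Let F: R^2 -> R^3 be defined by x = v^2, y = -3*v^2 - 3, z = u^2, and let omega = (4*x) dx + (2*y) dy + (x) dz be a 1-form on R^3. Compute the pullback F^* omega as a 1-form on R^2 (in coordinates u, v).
F^* omega = (2*u*v^2) du + (44*v^3 + 36*v) dv

Using F^*(f dg) = (f ∘ F) d(g ∘ F), substitute each coordinate x_i by F_i(u, v) in f_i, and replace dx_i by d F_i = (∂F_i/∂u) du + (∂F_i/∂v) dv.
  For the x component: f_1(F) = 4*v^2; d F_1 = (0) du + (2*v) dv
  For the y component: f_2(F) = -6*v^2 - 6; d F_2 = (0) du + (-6*v) dv
  For the z component: f_3(F) = v^2; d F_3 = (2*u) du + (0) dv
Combining and collecting du, dv coefficients:
  coeff of du: 2*u*v^2
  coeff of dv: 44*v^3 + 36*v
F^* omega = (2*u*v^2) du + (44*v^3 + 36*v) dv.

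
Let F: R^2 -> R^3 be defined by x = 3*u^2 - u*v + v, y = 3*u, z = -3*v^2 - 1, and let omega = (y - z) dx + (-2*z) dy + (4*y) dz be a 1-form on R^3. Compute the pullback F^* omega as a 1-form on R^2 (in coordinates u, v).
F^* omega = (18*u^2 + 18*u*v^2 - 3*u*v + 6*u - 3*v^3 + 18*v^2 - v + 6) du + (-3*u^2 - 3*u*v^2 - 72*u*v + 2*u + 3*v^2 + 1) dv

Using F^*(f dg) = (f ∘ F) d(g ∘ F), substitute each coordinate x_i by F_i(u, v) in f_i, and replace dx_i by d F_i = (∂F_i/∂u) du + (∂F_i/∂v) dv.
  For the x component: f_1(F) = 3*u + 3*v^2 + 1; d F_1 = (6*u - v) du + (1 - u) dv
  For the y component: f_2(F) = 6*v^2 + 2; d F_2 = (3) du + (0) dv
  For the z component: f_3(F) = 12*u; d F_3 = (0) du + (-6*v) dv
Combining and collecting du, dv coefficients:
  coeff of du: 18*u^2 + 18*u*v^2 - 3*u*v + 6*u - 3*v^3 + 18*v^2 - v + 6
  coeff of dv: -3*u^2 - 3*u*v^2 - 72*u*v + 2*u + 3*v^2 + 1
F^* omega = (18*u^2 + 18*u*v^2 - 3*u*v + 6*u - 3*v^3 + 18*v^2 - v + 6) du + (-3*u^2 - 3*u*v^2 - 72*u*v + 2*u + 3*v^2 + 1) dv.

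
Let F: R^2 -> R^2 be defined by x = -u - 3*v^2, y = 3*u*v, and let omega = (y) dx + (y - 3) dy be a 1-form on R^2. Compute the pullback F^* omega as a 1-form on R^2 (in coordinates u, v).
F^* omega = (3*v*(3*u*v - u - 3)) du + (9*u*(u*v - 2*v^2 - 1)) dv

Using F^*(f dg) = (f ∘ F) d(g ∘ F), substitute each coordinate x_i by F_i(u, v) in f_i, and replace dx_i by d F_i = (∂F_i/∂u) du + (∂F_i/∂v) dv.
  For the x component: f_1(F) = 3*u*v; d F_1 = (-1) du + (-6*v) dv
  For the y component: f_2(F) = 3*u*v - 3; d F_2 = (3*v) du + (3*u) dv
Combining and collecting du, dv coefficients:
  coeff of du: 3*v*(3*u*v - u - 3)
  coeff of dv: 9*u*(u*v - 2*v^2 - 1)
F^* omega = (3*v*(3*u*v - u - 3)) du + (9*u*(u*v - 2*v^2 - 1)) dv.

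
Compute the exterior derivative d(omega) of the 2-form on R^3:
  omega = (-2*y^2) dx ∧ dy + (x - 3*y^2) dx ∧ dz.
d(omega) = (6*y) dx ∧ dy ∧ dz

For a 2-form omega = sum_{i<j} g_{ij} dx_i ∧ dx_j, the exterior derivative is
  d(omega) = sum_{i<j} d(g_{ij}) ∧ dx_i ∧ dx_j = sum_{i<j, k} (∂g_{ij}/∂x_k) dx_k ∧ dx_i ∧ dx_j.
Expand each term, using dx_k ∧ dx_i ∧ dx_j = sgn(permutation) dx_{(a)} ∧ dx_{(b)} ∧ dx_{(c)} with (a < b < c) sorted:
  d(x - 3*y^2) includes (∂/∂y)(x - 3*y^2) dy = (-6*y) dy, which multiplied by dx ∧ dz gives (6*y) dx ∧ dy ∧ dz
Collecting like 3-forms: d(omega) = (6*y) dx ∧ dy ∧ dz.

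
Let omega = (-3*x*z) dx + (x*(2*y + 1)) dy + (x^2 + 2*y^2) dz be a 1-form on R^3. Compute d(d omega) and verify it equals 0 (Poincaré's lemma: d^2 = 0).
d(d omega) = 0

Step 1: d omega = sum_{i<j} (∂f_j/∂x_i - ∂f_i/∂x_j) dx_i ∧ dx_j:
  coeff of dx ∧ dy: 2*y + 1
  coeff of dx ∧ dz: 5*x
  coeff of dy ∧ dz: 4*y
Step 2: Apply d again to each 2-form coefficient. The only possible 3-form in R^3 is dx ∧ dy ∧ dz, with coefficient
  ∂(coeff of dy∧dz)/∂x - ∂(coeff of dx∧dz)/∂y + ∂(coeff of dx∧dy)/∂z
  = ∂/∂x (4*y) - ∂/∂y (5*x) + ∂/∂z (2*y + 1).
Each of these terms simplifies to sums of mixed partials that cancel in pairs. The result is 0 (by equality of mixed partials for smooth functions — Schwarz / Clairaut).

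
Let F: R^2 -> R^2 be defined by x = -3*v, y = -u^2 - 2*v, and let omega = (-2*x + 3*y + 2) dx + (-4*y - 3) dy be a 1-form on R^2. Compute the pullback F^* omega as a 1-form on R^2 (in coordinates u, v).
F^* omega = (2*u*(-4*u^2 - 8*v + 3)) du + (u^2 - 16*v) dv

Using F^*(f dg) = (f ∘ F) d(g ∘ F), substitute each coordinate x_i by F_i(u, v) in f_i, and replace dx_i by d F_i = (∂F_i/∂u) du + (∂F_i/∂v) dv.
  For the x component: f_1(F) = 2 - 3*u^2; d F_1 = (0) du + (-3) dv
  For the y component: f_2(F) = 4*u^2 + 8*v - 3; d F_2 = (-2*u) du + (-2) dv
Combining and collecting du, dv coefficients:
  coeff of du: 2*u*(-4*u^2 - 8*v + 3)
  coeff of dv: u^2 - 16*v
F^* omega = (2*u*(-4*u^2 - 8*v + 3)) du + (u^2 - 16*v) dv.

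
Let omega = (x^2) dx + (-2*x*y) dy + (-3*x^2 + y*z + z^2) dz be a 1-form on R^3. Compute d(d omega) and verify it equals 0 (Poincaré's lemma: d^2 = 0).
d(d omega) = 0

Step 1: d omega = sum_{i<j} (∂f_j/∂x_i - ∂f_i/∂x_j) dx_i ∧ dx_j:
  coeff of dx ∧ dy: -2*y
  coeff of dx ∧ dz: -6*x
  coeff of dy ∧ dz: z
Step 2: Apply d again to each 2-form coefficient. The only possible 3-form in R^3 is dx ∧ dy ∧ dz, with coefficient
  ∂(coeff of dy∧dz)/∂x - ∂(coeff of dx∧dz)/∂y + ∂(coeff of dx∧dy)/∂z
  = ∂/∂x (z) - ∂/∂y (-6*x) + ∂/∂z (-2*y).
Each of these terms simplifies to sums of mixed partials that cancel in pairs. The result is 0 (by equality of mixed partials for smooth functions — Schwarz / Clairaut).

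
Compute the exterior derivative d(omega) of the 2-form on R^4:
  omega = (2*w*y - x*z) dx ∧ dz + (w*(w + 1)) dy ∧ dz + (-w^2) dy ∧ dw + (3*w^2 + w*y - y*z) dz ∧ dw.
d(omega) = (-2*w) dx ∧ dy ∧ dz + (2*y) dx ∧ dz ∧ dw + (3*w - z + 1) dy ∧ dz ∧ dw

For a 2-form omega = sum_{i<j} g_{ij} dx_i ∧ dx_j, the exterior derivative is
  d(omega) = sum_{i<j} d(g_{ij}) ∧ dx_i ∧ dx_j = sum_{i<j, k} (∂g_{ij}/∂x_k) dx_k ∧ dx_i ∧ dx_j.
Expand each term, using dx_k ∧ dx_i ∧ dx_j = sgn(permutation) dx_{(a)} ∧ dx_{(b)} ∧ dx_{(c)} with (a < b < c) sorted:
  d(2*w*y - x*z) includes (∂/∂y)(2*w*y - x*z) dy = (2*w) dy, which multiplied by dx ∧ dz gives (-2*w) dx ∧ dy ∧ dz
  d(2*w*y - x*z) includes (∂/∂w)(2*w*y - x*z) dw = (2*y) dw, which multiplied by dx ∧ dz gives (2*y) dx ∧ dz ∧ dw
  d(w*(w + 1)) includes (∂/∂w)(w*(w + 1)) dw = (2*w + 1) dw, which multiplied by dy ∧ dz gives (2*w + 1) dy ∧ dz ∧ dw
  d(3*w^2 + w*y - y*z) includes (∂/∂y)(3*w^2 + w*y - y*z) dy = (w - z) dy, which multiplied by dz ∧ dw gives (w - z) dy ∧ dz ∧ dw
Collecting like 3-forms: d(omega) = (-2*w) dx ∧ dy ∧ dz + (2*y) dx ∧ dz ∧ dw + (3*w - z + 1) dy ∧ dz ∧ dw.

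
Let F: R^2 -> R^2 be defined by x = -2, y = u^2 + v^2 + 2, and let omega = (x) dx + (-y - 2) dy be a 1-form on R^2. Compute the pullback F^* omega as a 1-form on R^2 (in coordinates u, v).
F^* omega = (2*u*(-u^2 - v^2 - 4)) du + (2*v*(-u^2 - v^2 - 4)) dv

Using F^*(f dg) = (f ∘ F) d(g ∘ F), substitute each coordinate x_i by F_i(u, v) in f_i, and replace dx_i by d F_i = (∂F_i/∂u) du + (∂F_i/∂v) dv.
  For the x component: f_1(F) = -2; d F_1 = (0) du + (0) dv
  For the y component: f_2(F) = -u^2 - v^2 - 4; d F_2 = (2*u) du + (2*v) dv
Combining and collecting du, dv coefficients:
  coeff of du: 2*u*(-u^2 - v^2 - 4)
  coeff of dv: 2*v*(-u^2 - v^2 - 4)
F^* omega = (2*u*(-u^2 - v^2 - 4)) du + (2*v*(-u^2 - v^2 - 4)) dv.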